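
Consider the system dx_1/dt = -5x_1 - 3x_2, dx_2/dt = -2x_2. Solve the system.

x_1(t) = -C_1e^(-5t) - C_2e^(-2t), x_2(t) = C_2e^(-2t)

Coefficient matrix A = [[-5, -3], [0, -2]].
Characteristic polynomial det(A - λI) = λ^2 + 7λ + 10 = 0.
Eigenvalues λ = -5, -2.
For λ=-5: (A-λI) row 1 is [0, -3], so an eigenvector is (-1, 0).
For λ=-2: (A-λI) row 1 is [-3, -3], so an eigenvector is (-1, 1).
General solution: C_1e^(-5t)(-1,0) + C_2e^(-2t)(-1,1).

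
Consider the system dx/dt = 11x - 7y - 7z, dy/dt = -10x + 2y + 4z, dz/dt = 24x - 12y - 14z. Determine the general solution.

x(t) = K_1e^(4t) + K_2e^(-3t), y(t) = -K_1e^(4t) + 2K_2e^(-3t) - K_3e^(-2t), z(t) = 2K_1e^(4t) + K_3e^(-2t)

Coefficient matrix A = [[11, -7, -7], [-10, 2, 4], [24, -12, -14]].
det(A - λI) = 0 gives eigenvalues λ = 4, -3, -2.
For λ=4: eigenvector (1,-1,2).
For λ=-3: eigenvector (1,2,0).
For λ=-2: eigenvector (0,-1,1).
General solution: K_1e^(4t)(1,-1,2) + K_2e^(-3t)(1,2,0) + K_3e^(-2t)(0,-1,1).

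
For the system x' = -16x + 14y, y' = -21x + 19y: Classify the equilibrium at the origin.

A = [[-16,14],[-21,19]]; det(A-λI) = λ^2 - 3λ - 10.
λ = 5, -2: opposite signs.

saddle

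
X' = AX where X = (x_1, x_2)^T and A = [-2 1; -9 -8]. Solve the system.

x_1(t) = -K_1e^(-5t) - K_2te^(-5t) - K_2e^(-5t), x_2(t) = 3K_1e^(-5t) + 3K_2te^(-5t) + 2K_2e^(-5t)

Coefficient matrix A = [[-2, 1], [-9, -8]].
Characteristic polynomial det(A - λI) = λ^2 + 10λ + 25 = 0.
Single eigenvalue λ = -5 with algebraic multiplicity 2.
Eigenvector v = (-1,3); generalized eigenvector w with (A-λI)w=v is (-1,2).
General solution: e^(-5t)[K_1·v + K_2·(t·v + w)].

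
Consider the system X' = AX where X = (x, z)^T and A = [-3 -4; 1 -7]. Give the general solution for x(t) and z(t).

Coefficient matrix A = [[-3, -4], [1, -7]].
Characteristic polynomial det(A - λI) = λ^2 + 10λ + 25 = 0.
Single eigenvalue λ = -5 with algebraic multiplicity 2.
Eigenvector v = (-2,-1); generalized eigenvector w with (A-λI)w=v is (1,1).
General solution: e^(-5t)[K_1·v + K_2·(t·v + w)].

x(t) = -2K_1e^(-5t) - 2K_2te^(-5t) + K_2e^(-5t), z(t) = -K_1e^(-5t) - K_2te^(-5t) + K_2e^(-5t)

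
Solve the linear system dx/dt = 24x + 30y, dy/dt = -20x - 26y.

Coefficient matrix A = [[24, 30], [-20, -26]].
Characteristic polynomial det(A - λI) = λ^2 + 2λ - 24 = 0.
Eigenvalues λ = 4, -6.
For λ=4: (A-λI) row 1 is [20, 30], so an eigenvector is (-3, 2).
For λ=-6: (A-λI) row 1 is [30, 30], so an eigenvector is (1, -1).
General solution: c_1e^(4t)(-3,2) + c_2e^(-6t)(1,-1).

x(t) = -3c_1e^(4t) + c_2e^(-6t), y(t) = 2c_1e^(4t) - c_2e^(-6t)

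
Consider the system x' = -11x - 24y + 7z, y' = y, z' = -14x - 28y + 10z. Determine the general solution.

x(t) = -C_1e^(3t) + C_2e^(-4t) - 2C_3e^(t), y(t) = C_3e^(t), z(t) = -2C_1e^(3t) + C_2e^(-4t)

Coefficient matrix A = [[-11, -24, 7], [0, 1, 0], [-14, -28, 10]].
det(A - λI) = 0 gives eigenvalues λ = 3, -4, 1.
For λ=3: eigenvector (-1,0,-2).
For λ=-4: eigenvector (1,0,1).
For λ=1: eigenvector (-2,1,0).
General solution: C_1e^(3t)(-1,0,-2) + C_2e^(-4t)(1,0,1) + C_3e^(t)(-2,1,0).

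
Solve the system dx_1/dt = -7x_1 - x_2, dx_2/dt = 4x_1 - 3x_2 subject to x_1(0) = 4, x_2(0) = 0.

Coefficient matrix A = [[-7, -1], [4, -3]].
Characteristic polynomial det(A - λI) = λ^2 + 10λ + 25 = 0.
Single eigenvalue λ = -5 with algebraic multiplicity 2.
Eigenvector v = (1,-2); generalized eigenvector w with (A-λI)w=v is (-1,1).
General solution: e^(-5t)[C_1·v + C_2·(t·v + w)].
Applying x_1(0)=4, x_2(0)=0 gives C_1=-4, C_2=-8.

x_1(t) = -8te^(-5t) + 4e^(-5t), x_2(t) = 16te^(-5t)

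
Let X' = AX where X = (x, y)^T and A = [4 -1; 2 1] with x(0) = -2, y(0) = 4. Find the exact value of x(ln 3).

-162

A = [[4,-1],[2,1]]; eigenvalues λ = 2, 3.
Eigenvectors: (-1,-2) for λ=2, (1,1) for λ=3.
From the initial condition, c_1 = -6, c_2 = -8.
x(ln 3) = (-6)(3^2)(-1) + (-8)(3^3)(1) = -162.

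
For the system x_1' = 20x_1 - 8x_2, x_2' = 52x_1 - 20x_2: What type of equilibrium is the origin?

center

A = [[20,-8],[52,-20]]; det(A-λI) = λ^2 + 16.
λ = 0 ± 4i: zero real part.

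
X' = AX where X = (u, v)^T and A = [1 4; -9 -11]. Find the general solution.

u(t) = 2c_1e^(-5t) + 2c_2te^(-5t) - c_2e^(-5t), v(t) = -3c_1e^(-5t) - 3c_2te^(-5t) + 2c_2e^(-5t)

Coefficient matrix A = [[1, 4], [-9, -11]].
Characteristic polynomial det(A - λI) = λ^2 + 10λ + 25 = 0.
Single eigenvalue λ = -5 with algebraic multiplicity 2.
Eigenvector v = (2,-3); generalized eigenvector w with (A-λI)w=v is (-1,2).
General solution: e^(-5t)[c_1·v + c_2·(t·v + w)].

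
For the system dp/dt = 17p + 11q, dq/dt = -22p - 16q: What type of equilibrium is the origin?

A = [[17,11],[-22,-16]]; det(A-λI) = λ^2 - λ - 30.
λ = -5, 6: opposite signs.

saddle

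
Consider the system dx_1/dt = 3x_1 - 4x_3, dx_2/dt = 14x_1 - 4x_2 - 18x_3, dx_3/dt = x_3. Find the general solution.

x_1(t) = c_2e^(3t) + 2c_3e^(t), x_2(t) = c_1e^(-4t) + 2c_2e^(3t) + 2c_3e^(t), x_3(t) = c_3e^(t)

Coefficient matrix A = [[3, 0, -4], [14, -4, -18], [0, 0, 1]].
det(A - λI) = 0 gives eigenvalues λ = -4, 3, 1.
For λ=-4: eigenvector (0,1,0).
For λ=3: eigenvector (1,2,0).
For λ=1: eigenvector (2,2,1).
General solution: c_1e^(-4t)(0,1,0) + c_2e^(3t)(1,2,0) + c_3e^(t)(2,2,1).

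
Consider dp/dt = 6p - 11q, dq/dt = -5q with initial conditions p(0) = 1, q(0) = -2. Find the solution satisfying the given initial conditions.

p(t) = 3e^(6t) - 2e^(-5t), q(t) = -2e^(-5t)

Coefficient matrix A = [[6, -11], [0, -5]].
Characteristic polynomial det(A - λI) = λ^2 - λ - 30 = 0.
Eigenvalues λ = -5, 6.
For λ=-5: (A-λI) row 1 is [11, -11], so an eigenvector is (-1, -1).
For λ=6: (A-λI) row 1 is [0, -11], so an eigenvector is (1, 0).
General solution: K_1e^(-5t)(-1,-1) + K_2e^(6t)(1,0).
Applying p(0)=1, q(0)=-2 gives K_1=2, K_2=3.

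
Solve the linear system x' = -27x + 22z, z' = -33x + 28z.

Coefficient matrix A = [[-27, 22], [-33, 28]].
Characteristic polynomial det(A - λI) = λ^2 - λ - 30 = 0.
Eigenvalues λ = -5, 6.
For λ=-5: (A-λI) row 1 is [-22, 22], so an eigenvector is (1, 1).
For λ=6: (A-λI) row 1 is [-33, 22], so an eigenvector is (-2, -3).
General solution: C_1e^(-5t)(1,1) + C_2e^(6t)(-2,-3).

x(t) = C_1e^(-5t) - 2C_2e^(6t), z(t) = C_1e^(-5t) - 3C_2e^(6t)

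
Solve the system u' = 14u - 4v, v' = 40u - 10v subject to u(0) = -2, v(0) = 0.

Coefficient matrix A = [[14, -4], [40, -10]].
Characteristic polynomial det(A - λI) = λ^2 - 4λ + 20 = 0.
Eigenvalues λ = 2 ± 4i (complex conjugate pair).
For λ=2+4i: an eigenvector is (0,-1) - i(1,3) = (0 - i, -1 - 3i).
A real fundamental pair from Re and Im of e^((2+4i)t)v: X_1 = e^(2t)(cos(4t)·(0,-1) + sin(4t)·(1,3)), X_2 = e^(2t)(sin(4t)·(0,-1) - cos(4t)·(1,3)).
General solution: C_1X_1 + C_2X_2.
Applying u(0)=-2, v(0)=0 gives C_1=-6, C_2=2.

u(t) = -6e^(2t)sin(4t) - 2e^(2t)cos(4t), v(t) = -20e^(2t)sin(4t)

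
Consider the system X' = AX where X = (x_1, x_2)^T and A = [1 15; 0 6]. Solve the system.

Coefficient matrix A = [[1, 15], [0, 6]].
Characteristic polynomial det(A - λI) = λ^2 - 7λ + 6 = 0.
Eigenvalues λ = 1, 6.
For λ=1: (A-λI) row 1 is [0, 15], so an eigenvector is (1, 0).
For λ=6: (A-λI) row 1 is [-5, 15], so an eigenvector is (-3, -1).
General solution: K_1e^(t)(1,0) + K_2e^(6t)(-3,-1).

x_1(t) = K_1e^(t) - 3K_2e^(6t), x_2(t) = -K_2e^(6t)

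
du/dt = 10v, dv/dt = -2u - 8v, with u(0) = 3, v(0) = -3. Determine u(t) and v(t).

u(t) = -9e^(-4t)sin(2t) + 3e^(-4t)cos(2t), v(t) = 3e^(-4t)sin(2t) - 3e^(-4t)cos(2t)

Coefficient matrix A = [[0, 10], [-2, -8]].
Characteristic polynomial det(A - λI) = λ^2 + 8λ + 20 = 0.
Eigenvalues λ = -4 ± 2i (complex conjugate pair).
For λ=-4+2i: an eigenvector is (-1,0) - i(-2,1) = (-1 + 2i, 0 - i).
A real fundamental pair from Re and Im of e^((-4+2i)t)v: X_1 = e^(-4t)(cos(2t)·(-1,0) + sin(2t)·(-2,1)), X_2 = e^(-4t)(sin(2t)·(-1,0) - cos(2t)·(-2,1)).
General solution: C_1X_1 + C_2X_2.
Applying u(0)=3, v(0)=-3 gives C_1=3, C_2=3.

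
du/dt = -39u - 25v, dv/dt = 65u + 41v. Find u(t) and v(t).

Coefficient matrix A = [[-39, -25], [65, 41]].
Characteristic polynomial det(A - λI) = λ^2 - 2λ + 26 = 0.
Eigenvalues λ = 1 ± 5i (complex conjugate pair).
For λ=1+5i: an eigenvector is (-1,2) - i(-2,3) = (-1 + 2i, 2 - 3i).
A real fundamental pair from Re and Im of e^((1+5i)t)v: X_1 = e^(t)(cos(5t)·(-1,2) + sin(5t)·(-2,3)), X_2 = e^(t)(sin(5t)·(-1,2) - cos(5t)·(-2,3)).
General solution: C_1X_1 + C_2X_2.

u(t) = -2C_1e^(t)sin(5t) - C_1e^(t)cos(5t) - C_2e^(t)sin(5t) + 2C_2e^(t)cos(5t), v(t) = 3C_1e^(t)sin(5t) + 2C_1e^(t)cos(5t) + 2C_2e^(t)sin(5t) - 3C_2e^(t)cos(5t)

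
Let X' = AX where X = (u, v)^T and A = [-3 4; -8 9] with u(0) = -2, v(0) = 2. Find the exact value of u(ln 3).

954

A = [[-3,4],[-8,9]]; eigenvalues λ = 5, 1.
Eigenvectors: (-1,-2) for λ=5, (1,1) for λ=1.
From the initial condition, c_1 = -4, c_2 = -6.
u(ln 3) = (-4)(3^5)(-1) + (-6)(3^1)(1) = 954.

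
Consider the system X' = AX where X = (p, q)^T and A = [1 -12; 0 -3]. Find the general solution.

p(t) = C_1e^(t) - 3C_2e^(-3t), q(t) = -C_2e^(-3t)

Coefficient matrix A = [[1, -12], [0, -3]].
Characteristic polynomial det(A - λI) = λ^2 + 2λ - 3 = 0.
Eigenvalues λ = 1, -3.
For λ=1: (A-λI) row 1 is [0, -12], so an eigenvector is (1, 0).
For λ=-3: (A-λI) row 1 is [4, -12], so an eigenvector is (-3, -1).
General solution: C_1e^(t)(1,0) + C_2e^(-3t)(-3,-1).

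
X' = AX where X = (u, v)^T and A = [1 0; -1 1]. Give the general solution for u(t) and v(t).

Coefficient matrix A = [[1, 0], [-1, 1]].
Characteristic polynomial det(A - λI) = λ^2 - 2λ + 1 = 0.
Single eigenvalue λ = 1 with algebraic multiplicity 2.
Eigenvector v = (0,1); generalized eigenvector w with (A-λI)w=v is (-1,-2).
General solution: e^(t)[K_1·v + K_2·(t·v + w)].

u(t) = -K_2e^(t), v(t) = K_1e^(t) + K_2te^(t) - 2K_2e^(t)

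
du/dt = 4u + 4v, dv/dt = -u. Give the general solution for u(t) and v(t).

u(t) = 2K_1e^(2t) + 2K_2te^(2t) + K_2e^(2t), v(t) = -K_1e^(2t) - K_2te^(2t)

Coefficient matrix A = [[4, 4], [-1, 0]].
Characteristic polynomial det(A - λI) = λ^2 - 4λ + 4 = 0.
Single eigenvalue λ = 2 with algebraic multiplicity 2.
Eigenvector v = (2,-1); generalized eigenvector w with (A-λI)w=v is (1,0).
General solution: e^(2t)[K_1·v + K_2·(t·v + w)].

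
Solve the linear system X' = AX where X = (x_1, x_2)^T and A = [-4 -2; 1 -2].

x_1(t) = -K_1e^(-3t)sin(t) - K_1e^(-3t)cos(t) - K_2e^(-3t)sin(t) + K_2e^(-3t)cos(t), x_2(t) = K_1e^(-3t)cos(t) + K_2e^(-3t)sin(t)

Coefficient matrix A = [[-4, -2], [1, -2]].
Characteristic polynomial det(A - λI) = λ^2 + 6λ + 10 = 0.
Eigenvalues λ = -3 ± i (complex conjugate pair).
For λ=-3+i: an eigenvector is (-1,1) - i(-1,0) = (-1 + i, 1).
A real fundamental pair from Re and Im of e^((-3+i)t)v: X_1 = e^(-3t)(cos(t)·(-1,1) + sin(t)·(-1,0)), X_2 = e^(-3t)(sin(t)·(-1,1) - cos(t)·(-1,0)).
General solution: K_1X_1 + K_2X_2.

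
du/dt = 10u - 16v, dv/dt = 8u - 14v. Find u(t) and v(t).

Coefficient matrix A = [[10, -16], [8, -14]].
Characteristic polynomial det(A - λI) = λ^2 + 4λ - 12 = 0.
Eigenvalues λ = -6, 2.
For λ=-6: (A-λI) row 1 is [16, -16], so an eigenvector is (1, 1).
For λ=2: (A-λI) row 1 is [8, -16], so an eigenvector is (-2, -1).
General solution: c_1e^(-6t)(1,1) + c_2e^(2t)(-2,-1).

u(t) = c_1e^(-6t) - 2c_2e^(2t), v(t) = c_1e^(-6t) - c_2e^(2t)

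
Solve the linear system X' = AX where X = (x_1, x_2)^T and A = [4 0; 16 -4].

Coefficient matrix A = [[4, 0], [16, -4]].
Characteristic polynomial det(A - λI) = λ^2 - 16 = 0.
Eigenvalues λ = -4, 4.
For λ=-4: (A-λI) row 1 is [8, 0], so an eigenvector is (0, 1).
For λ=4: (A-λI) row 2 is [16, -8], so an eigenvector is (1, 2).
General solution: c_1e^(-4t)(0,1) + c_2e^(4t)(1,2).

x_1(t) = c_2e^(4t), x_2(t) = c_1e^(-4t) + 2c_2e^(4t)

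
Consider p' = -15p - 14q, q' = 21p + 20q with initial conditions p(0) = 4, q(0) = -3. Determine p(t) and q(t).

p(t) = -2e^(6t) + 6e^(-t), q(t) = 3e^(6t) - 6e^(-t)

Coefficient matrix A = [[-15, -14], [21, 20]].
Characteristic polynomial det(A - λI) = λ^2 - 5λ - 6 = 0.
Eigenvalues λ = -1, 6.
For λ=-1: (A-λI) row 1 is [-14, -14], so an eigenvector is (-1, 1).
For λ=6: (A-λI) row 1 is [-21, -14], so an eigenvector is (-2, 3).
General solution: C_1e^(-t)(-1,1) + C_2e^(6t)(-2,3).
Applying p(0)=4, q(0)=-3 gives C_1=-6, C_2=1.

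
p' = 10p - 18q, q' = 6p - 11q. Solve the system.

Coefficient matrix A = [[10, -18], [6, -11]].
Characteristic polynomial det(A - λI) = λ^2 + λ - 2 = 0.
Eigenvalues λ = 1, -2.
For λ=1: (A-λI) row 1 is [9, -18], so an eigenvector is (-2, -1).
For λ=-2: (A-λI) row 1 is [12, -18], so an eigenvector is (-3, -2).
General solution: K_1e^(t)(-2,-1) + K_2e^(-2t)(-3,-2).

p(t) = -2K_1e^(t) - 3K_2e^(-2t), q(t) = -K_1e^(t) - 2K_2e^(-2t)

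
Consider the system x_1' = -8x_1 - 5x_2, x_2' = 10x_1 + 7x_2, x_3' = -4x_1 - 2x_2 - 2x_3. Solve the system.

x_1(t) = K_1e^(2t) + K_2e^(-3t), x_2(t) = -2K_1e^(2t) - K_2e^(-3t), x_3(t) = 2K_2e^(-3t) + K_3e^(-2t)

Coefficient matrix A = [[-8, -5, 0], [10, 7, 0], [-4, -2, -2]].
det(A - λI) = 0 gives eigenvalues λ = 2, -3, -2.
For λ=2: eigenvector (1,-2,0).
For λ=-3: eigenvector (1,-1,2).
For λ=-2: eigenvector (0,0,1).
General solution: K_1e^(2t)(1,-2,0) + K_2e^(-3t)(1,-1,2) + K_3e^(-2t)(0,0,1).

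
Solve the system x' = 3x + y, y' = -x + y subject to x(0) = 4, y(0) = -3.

Coefficient matrix A = [[3, 1], [-1, 1]].
Characteristic polynomial det(A - λI) = λ^2 - 4λ + 4 = 0.
Single eigenvalue λ = 2 with algebraic multiplicity 2.
Eigenvector v = (-1,1); generalized eigenvector w with (A-λI)w=v is (-2,1).
General solution: e^(2t)[K_1·v + K_2·(t·v + w)].
Applying x(0)=4, y(0)=-3 gives K_1=-2, K_2=-1.

x(t) = te^(2t) + 4e^(2t), y(t) = -te^(2t) - 3e^(2t)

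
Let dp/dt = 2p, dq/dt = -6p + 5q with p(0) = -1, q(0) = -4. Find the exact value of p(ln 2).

-4

A = [[2,0],[-6,5]]; eigenvalues λ = 2, 5.
Eigenvectors: (-1,-2) for λ=2, (0,1) for λ=5.
From the initial condition, c_1 = 1, c_2 = -2.
p(ln 2) = (1)(2^2)(-1) + (-2)(2^5)(0) = -4.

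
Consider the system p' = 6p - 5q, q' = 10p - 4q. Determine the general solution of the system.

p(t) = c_1e^(t)sin(5t) - c_2e^(t)cos(5t), q(t) = c_1e^(t)sin(5t) - c_1e^(t)cos(5t) - c_2e^(t)sin(5t) - c_2e^(t)cos(5t)

Coefficient matrix A = [[6, -5], [10, -4]].
Characteristic polynomial det(A - λI) = λ^2 - 2λ + 26 = 0.
Eigenvalues λ = 1 ± 5i (complex conjugate pair).
For λ=1+5i: an eigenvector is (0,-1) - i(1,1) = (0 - i, -1 - i).
A real fundamental pair from Re and Im of e^((1+5i)t)v: X_1 = e^(t)(cos(5t)·(0,-1) + sin(5t)·(1,1)), X_2 = e^(t)(sin(5t)·(0,-1) - cos(5t)·(1,1)).
General solution: c_1X_1 + c_2X_2.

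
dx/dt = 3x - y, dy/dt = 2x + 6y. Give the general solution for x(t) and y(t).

Coefficient matrix A = [[3, -1], [2, 6]].
Characteristic polynomial det(A - λI) = λ^2 - 9λ + 20 = 0.
Eigenvalues λ = 5, 4.
For λ=5: (A-λI) row 1 is [-2, -1], so an eigenvector is (1, -2).
For λ=4: (A-λI) row 1 is [-1, -1], so an eigenvector is (1, -1).
General solution: K_1e^(5t)(1,-2) + K_2e^(4t)(1,-1).

x(t) = K_1e^(5t) + K_2e^(4t), y(t) = -2K_1e^(5t) - K_2e^(4t)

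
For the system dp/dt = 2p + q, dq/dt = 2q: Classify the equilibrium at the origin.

A = [[2,1],[0,2]]; det(A-λI) = λ^2 - 4λ + 4.
repeated λ = 2 with a single eigenvector.

unstable improper node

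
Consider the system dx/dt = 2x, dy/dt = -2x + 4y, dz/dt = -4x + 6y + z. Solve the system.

Coefficient matrix A = [[2, 0, 0], [-2, 4, 0], [-4, 6, 1]].
det(A - λI) = 0 gives eigenvalues λ = 1, 4, 2.
For λ=1: eigenvector (0,0,1).
For λ=4: eigenvector (0,1,2).
For λ=2: eigenvector (1,1,2).
General solution: K_1e^(t)(0,0,1) + K_2e^(4t)(0,1,2) + K_3e^(2t)(1,1,2).

x(t) = K_3e^(2t), y(t) = K_2e^(4t) + K_3e^(2t), z(t) = K_1e^(t) + 2K_2e^(4t) + 2K_3e^(2t)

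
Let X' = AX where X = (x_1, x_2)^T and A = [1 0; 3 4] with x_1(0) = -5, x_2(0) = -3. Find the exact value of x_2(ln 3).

-633

A = [[1,0],[3,4]]; eigenvalues λ = 4, 1.
Eigenvectors: (0,-1) for λ=4, (1,-1) for λ=1.
From the initial condition, c_1 = 8, c_2 = -5.
x_2(ln 3) = (8)(3^4)(-1) + (-5)(3^1)(-1) = -633.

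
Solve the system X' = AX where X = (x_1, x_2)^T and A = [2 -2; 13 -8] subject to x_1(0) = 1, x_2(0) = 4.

Coefficient matrix A = [[2, -2], [13, -8]].
Characteristic polynomial det(A - λI) = λ^2 + 6λ + 10 = 0.
Eigenvalues λ = -3 ± i (complex conjugate pair).
For λ=-3+i: an eigenvector is (-1,-3) - i(1,2) = (-1 - i, -3 - 2i).
A real fundamental pair from Re and Im of e^((-3+i)t)v: X_1 = e^(-3t)(cos(t)·(-1,-3) + sin(t)·(1,2)), X_2 = e^(-3t)(sin(t)·(-1,-3) - cos(t)·(1,2)).
General solution: C_1X_1 + C_2X_2.
Applying x_1(0)=1, x_2(0)=4 gives C_1=-2, C_2=1.

x_1(t) = -3e^(-3t)sin(t) + e^(-3t)cos(t), x_2(t) = -7e^(-3t)sin(t) + 4e^(-3t)cos(t)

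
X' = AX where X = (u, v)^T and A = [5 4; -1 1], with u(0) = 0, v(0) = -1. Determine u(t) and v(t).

u(t) = -4te^(3t), v(t) = 2te^(3t) - e^(3t)

Coefficient matrix A = [[5, 4], [-1, 1]].
Characteristic polynomial det(A - λI) = λ^2 - 6λ + 9 = 0.
Single eigenvalue λ = 3 with algebraic multiplicity 2.
Eigenvector v = (2,-1); generalized eigenvector w with (A-λI)w=v is (3,-1).
General solution: e^(3t)[c_1·v + c_2·(t·v + w)].
Applying u(0)=0, v(0)=-1 gives c_1=3, c_2=-2.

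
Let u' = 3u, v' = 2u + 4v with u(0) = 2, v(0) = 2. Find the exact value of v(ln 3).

A = [[3,0],[2,4]]; eigenvalues λ = 4, 3.
Eigenvectors: (0,-1) for λ=4, (-1,2) for λ=3.
From the initial condition, c_1 = -6, c_2 = -2.
v(ln 3) = (-6)(3^4)(-1) + (-2)(3^3)(2) = 378.

378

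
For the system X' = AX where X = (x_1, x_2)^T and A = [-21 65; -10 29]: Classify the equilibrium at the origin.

unstable spiral

A = [[-21,65],[-10,29]]; det(A-λI) = λ^2 - 8λ + 41.
λ = 4 ± 5i: positive real part.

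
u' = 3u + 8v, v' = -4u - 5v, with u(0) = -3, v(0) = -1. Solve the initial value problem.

u(t) = -5e^(-t)sin(4t) - 3e^(-t)cos(4t), v(t) = 4e^(-t)sin(4t) - e^(-t)cos(4t)

Coefficient matrix A = [[3, 8], [-4, -5]].
Characteristic polynomial det(A - λI) = λ^2 + 2λ + 17 = 0.
Eigenvalues λ = -1 ± 4i (complex conjugate pair).
For λ=-1+4i: an eigenvector is (-1,0) - i(-1,1) = (-1 + i, 0 - i).
A real fundamental pair from Re and Im of e^((-1+4i)t)v: X_1 = e^(-t)(cos(4t)·(-1,0) + sin(4t)·(-1,1)), X_2 = e^(-t)(sin(4t)·(-1,0) - cos(4t)·(-1,1)).
General solution: C_1X_1 + C_2X_2.
Applying u(0)=-3, v(0)=-1 gives C_1=4, C_2=1.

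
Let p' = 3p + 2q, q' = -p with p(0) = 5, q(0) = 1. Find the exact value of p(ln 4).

164

A = [[3,2],[-1,0]]; eigenvalues λ = 2, 1.
Eigenvectors: (-2,1) for λ=2, (1,-1) for λ=1.
From the initial condition, c_1 = -6, c_2 = -7.
p(ln 4) = (-6)(4^2)(-2) + (-7)(4^1)(1) = 164.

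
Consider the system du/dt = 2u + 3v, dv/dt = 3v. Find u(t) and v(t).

u(t) = -3C_1e^(3t) - C_2e^(2t), v(t) = -C_1e^(3t)

Coefficient matrix A = [[2, 3], [0, 3]].
Characteristic polynomial det(A - λI) = λ^2 - 5λ + 6 = 0.
Eigenvalues λ = 3, 2.
For λ=3: (A-λI) row 1 is [-1, 3], so an eigenvector is (-3, -1).
For λ=2: (A-λI) row 1 is [0, 3], so an eigenvector is (-1, 0).
General solution: C_1e^(3t)(-3,-1) + C_2e^(2t)(-1,0).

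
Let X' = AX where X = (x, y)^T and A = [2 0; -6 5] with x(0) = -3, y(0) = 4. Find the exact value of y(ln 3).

A = [[2,0],[-6,5]]; eigenvalues λ = 2, 5.
Eigenvectors: (1,2) for λ=2, (0,-1) for λ=5.
From the initial condition, c_1 = -3, c_2 = -10.
y(ln 3) = (-3)(3^2)(2) + (-10)(3^5)(-1) = 2376.

2376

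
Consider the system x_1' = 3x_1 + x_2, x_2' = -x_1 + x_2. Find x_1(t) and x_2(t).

x_1(t) = -K_1e^(2t) - K_2te^(2t) - 3K_2e^(2t), x_2(t) = K_1e^(2t) + K_2te^(2t) + 2K_2e^(2t)

Coefficient matrix A = [[3, 1], [-1, 1]].
Characteristic polynomial det(A - λI) = λ^2 - 4λ + 4 = 0.
Single eigenvalue λ = 2 with algebraic multiplicity 2.
Eigenvector v = (-1,1); generalized eigenvector w with (A-λI)w=v is (-3,2).
General solution: e^(2t)[K_1·v + K_2·(t·v + w)].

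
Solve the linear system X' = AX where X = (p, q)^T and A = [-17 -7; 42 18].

p(t) = c_1e^(-3t) + c_2e^(4t), q(t) = -2c_1e^(-3t) - 3c_2e^(4t)

Coefficient matrix A = [[-17, -7], [42, 18]].
Characteristic polynomial det(A - λI) = λ^2 - λ - 12 = 0.
Eigenvalues λ = -3, 4.
For λ=-3: (A-λI) row 1 is [-14, -7], so an eigenvector is (1, -2).
For λ=4: (A-λI) row 1 is [-21, -7], so an eigenvector is (1, -3).
General solution: c_1e^(-3t)(1,-2) + c_2e^(4t)(1,-3).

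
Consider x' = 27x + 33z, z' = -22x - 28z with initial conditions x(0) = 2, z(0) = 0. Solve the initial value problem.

x(t) = 6e^(5t) - 4e^(-6t), z(t) = -4e^(5t) + 4e^(-6t)

Coefficient matrix A = [[27, 33], [-22, -28]].
Characteristic polynomial det(A - λI) = λ^2 + λ - 30 = 0.
Eigenvalues λ = -6, 5.
For λ=-6: (A-λI) row 1 is [33, 33], so an eigenvector is (-1, 1).
For λ=5: (A-λI) row 1 is [22, 33], so an eigenvector is (-3, 2).
General solution: K_1e^(-6t)(-1,1) + K_2e^(5t)(-3,2).
Applying x(0)=2, z(0)=0 gives K_1=4, K_2=-2.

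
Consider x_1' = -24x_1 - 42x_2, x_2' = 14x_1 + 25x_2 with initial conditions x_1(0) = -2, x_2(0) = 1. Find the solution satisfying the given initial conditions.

x_1(t) = -2e^(-3t), x_2(t) = e^(-3t)

Coefficient matrix A = [[-24, -42], [14, 25]].
Characteristic polynomial det(A - λI) = λ^2 - λ - 12 = 0.
Eigenvalues λ = -3, 4.
For λ=-3: (A-λI) row 1 is [-21, -42], so an eigenvector is (2, -1).
For λ=4: (A-λI) row 1 is [-28, -42], so an eigenvector is (3, -2).
General solution: C_1e^(-3t)(2,-1) + C_2e^(4t)(3,-2).
Applying x_1(0)=-2, x_2(0)=1 gives C_1=-1, C_2=0.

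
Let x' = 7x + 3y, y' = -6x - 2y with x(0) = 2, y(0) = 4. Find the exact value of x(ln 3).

A = [[7,3],[-6,-2]]; eigenvalues λ = 4, 1.
Eigenvectors: (-1,1) for λ=4, (-1,2) for λ=1.
From the initial condition, c_1 = -8, c_2 = 6.
x(ln 3) = (-8)(3^4)(-1) + (6)(3^1)(-1) = 630.

630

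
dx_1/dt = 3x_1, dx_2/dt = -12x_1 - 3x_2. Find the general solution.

x_1(t) = -c_1e^(3t), x_2(t) = 2c_1e^(3t) - c_2e^(-3t)

Coefficient matrix A = [[3, 0], [-12, -3]].
Characteristic polynomial det(A - λI) = λ^2 - 9 = 0.
Eigenvalues λ = 3, -3.
For λ=3: (A-λI) row 2 is [-12, -6], so an eigenvector is (-1, 2).
For λ=-3: (A-λI) row 1 is [6, 0], so an eigenvector is (0, -1).
General solution: c_1e^(3t)(-1,2) + c_2e^(-3t)(0,-1).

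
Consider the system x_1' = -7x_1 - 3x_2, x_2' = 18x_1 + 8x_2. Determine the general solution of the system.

x_1(t) = -K_1e^(2t) + K_2e^(-t), x_2(t) = 3K_1e^(2t) - 2K_2e^(-t)

Coefficient matrix A = [[-7, -3], [18, 8]].
Characteristic polynomial det(A - λI) = λ^2 - λ - 2 = 0.
Eigenvalues λ = 2, -1.
For λ=2: (A-λI) row 1 is [-9, -3], so an eigenvector is (-1, 3).
For λ=-1: (A-λI) row 1 is [-6, -3], so an eigenvector is (1, -2).
General solution: K_1e^(2t)(-1,3) + K_2e^(-t)(1,-2).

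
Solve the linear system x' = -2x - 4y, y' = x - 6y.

Coefficient matrix A = [[-2, -4], [1, -6]].
Characteristic polynomial det(A - λI) = λ^2 + 8λ + 16 = 0.
Single eigenvalue λ = -4 with algebraic multiplicity 2.
Eigenvector v = (-2,-1); generalized eigenvector w with (A-λI)w=v is (-3,-1).
General solution: e^(-4t)[K_1·v + K_2·(t·v + w)].

x(t) = -2K_1e^(-4t) - 2K_2te^(-4t) - 3K_2e^(-4t), y(t) = -K_1e^(-4t) - K_2te^(-4t) - K_2e^(-4t)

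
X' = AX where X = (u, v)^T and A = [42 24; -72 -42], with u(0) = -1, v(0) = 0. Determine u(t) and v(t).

Coefficient matrix A = [[42, 24], [-72, -42]].
Characteristic polynomial det(A - λI) = λ^2 - 36 = 0.
Eigenvalues λ = -6, 6.
For λ=-6: (A-λI) row 1 is [48, 24], so an eigenvector is (-1, 2).
For λ=6: (A-λI) row 1 is [36, 24], so an eigenvector is (2, -3).
General solution: c_1e^(-6t)(-1,2) + c_2e^(6t)(2,-3).
Applying u(0)=-1, v(0)=0 gives c_1=-3, c_2=-2.

u(t) = -4e^(6t) + 3e^(-6t), v(t) = 6e^(6t) - 6e^(-6t)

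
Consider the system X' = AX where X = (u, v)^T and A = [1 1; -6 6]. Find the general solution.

Coefficient matrix A = [[1, 1], [-6, 6]].
Characteristic polynomial det(A - λI) = λ^2 - 7λ + 12 = 0.
Eigenvalues λ = 3, 4.
For λ=3: (A-λI) row 1 is [-2, 1], so an eigenvector is (1, 2).
For λ=4: (A-λI) row 1 is [-3, 1], so an eigenvector is (1, 3).
General solution: K_1e^(3t)(1,2) + K_2e^(4t)(1,3).

u(t) = K_1e^(3t) + K_2e^(4t), v(t) = 2K_1e^(3t) + 3K_2e^(4t)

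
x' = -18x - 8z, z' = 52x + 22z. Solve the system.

Coefficient matrix A = [[-18, -8], [52, 22]].
Characteristic polynomial det(A - λI) = λ^2 - 4λ + 20 = 0.
Eigenvalues λ = 2 ± 4i (complex conjugate pair).
For λ=2+4i: an eigenvector is (1,-2) - i(-1,3) = (1 + i, -2 - 3i).
A real fundamental pair from Re and Im of e^((2+4i)t)v: X_1 = e^(2t)(cos(4t)·(1,-2) + sin(4t)·(-1,3)), X_2 = e^(2t)(sin(4t)·(1,-2) - cos(4t)·(-1,3)).
General solution: K_1X_1 + K_2X_2.

x(t) = -K_1e^(2t)sin(4t) + K_1e^(2t)cos(4t) + K_2e^(2t)sin(4t) + K_2e^(2t)cos(4t), z(t) = 3K_1e^(2t)sin(4t) - 2K_1e^(2t)cos(4t) - 2K_2e^(2t)sin(4t) - 3K_2e^(2t)cos(4t)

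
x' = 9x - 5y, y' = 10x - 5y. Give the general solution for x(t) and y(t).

Coefficient matrix A = [[9, -5], [10, -5]].
Characteristic polynomial det(A - λI) = λ^2 - 4λ + 5 = 0.
Eigenvalues λ = 2 ± i (complex conjugate pair).
For λ=2+i: an eigenvector is (1,1) - i(2,3) = (1 - 2i, 1 - 3i).
A real fundamental pair from Re and Im of e^((2+i)t)v: X_1 = e^(2t)(cos(t)·(1,1) + sin(t)·(2,3)), X_2 = e^(2t)(sin(t)·(1,1) - cos(t)·(2,3)).
General solution: K_1X_1 + K_2X_2.

x(t) = 2K_1e^(2t)sin(t) + K_1e^(2t)cos(t) + K_2e^(2t)sin(t) - 2K_2e^(2t)cos(t), y(t) = 3K_1e^(2t)sin(t) + K_1e^(2t)cos(t) + K_2e^(2t)sin(t) - 3K_2e^(2t)cos(t)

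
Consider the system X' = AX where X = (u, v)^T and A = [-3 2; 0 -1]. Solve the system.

Coefficient matrix A = [[-3, 2], [0, -1]].
Characteristic polynomial det(A - λI) = λ^2 + 4λ + 3 = 0.
Eigenvalues λ = -3, -1.
For λ=-3: (A-λI) row 1 is [0, 2], so an eigenvector is (1, 0).
For λ=-1: (A-λI) row 1 is [-2, 2], so an eigenvector is (-1, -1).
General solution: C_1e^(-3t)(1,0) + C_2e^(-t)(-1,-1).

u(t) = C_1e^(-3t) - C_2e^(-t), v(t) = -C_2e^(-t)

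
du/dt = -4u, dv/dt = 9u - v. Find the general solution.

Coefficient matrix A = [[-4, 0], [9, -1]].
Characteristic polynomial det(A - λI) = λ^2 + 5λ + 4 = 0.
Eigenvalues λ = -1, -4.
For λ=-1: (A-λI) row 1 is [-3, 0], so an eigenvector is (0, 1).
For λ=-4: (A-λI) row 2 is [9, 3], so an eigenvector is (1, -3).
General solution: C_1e^(-t)(0,1) + C_2e^(-4t)(1,-3).

u(t) = C_2e^(-4t), v(t) = C_1e^(-t) - 3C_2e^(-4t)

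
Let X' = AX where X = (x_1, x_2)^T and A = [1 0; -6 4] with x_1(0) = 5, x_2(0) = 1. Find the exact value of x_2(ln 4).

-2264

A = [[1,0],[-6,4]]; eigenvalues λ = 1, 4.
Eigenvectors: (1,2) for λ=1, (0,-1) for λ=4.
From the initial condition, c_1 = 5, c_2 = 9.
x_2(ln 4) = (5)(4^1)(2) + (9)(4^4)(-1) = -2264.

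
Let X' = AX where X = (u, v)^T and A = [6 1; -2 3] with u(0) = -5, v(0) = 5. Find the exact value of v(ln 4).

5120

A = [[6,1],[-2,3]]; eigenvalues λ = 5, 4.
Eigenvectors: (-1,1) for λ=5, (1,-2) for λ=4.
From the initial condition, c_1 = 5, c_2 = 0.
v(ln 4) = (5)(4^5)(1) + (0)(4^4)(-2) = 5120.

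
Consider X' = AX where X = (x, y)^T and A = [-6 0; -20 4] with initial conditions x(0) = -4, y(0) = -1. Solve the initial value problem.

x(t) = -4e^(-6t), y(t) = 7e^(4t) - 8e^(-6t)

Coefficient matrix A = [[-6, 0], [-20, 4]].
Characteristic polynomial det(A - λI) = λ^2 + 2λ - 24 = 0.
Eigenvalues λ = -6, 4.
For λ=-6: (A-λI) row 2 is [-20, 10], so an eigenvector is (1, 2).
For λ=4: (A-λI) row 1 is [-10, 0], so an eigenvector is (0, -1).
General solution: C_1e^(-6t)(1,2) + C_2e^(4t)(0,-1).
Applying x(0)=-4, y(0)=-1 gives C_1=-4, C_2=-7.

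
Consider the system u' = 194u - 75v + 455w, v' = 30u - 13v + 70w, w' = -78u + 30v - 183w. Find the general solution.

Coefficient matrix A = [[194, -75, 455], [30, -13, 70], [-78, 30, -183]].
det(A - λI) = 0 gives eigenvalues λ = -1, -3, 2.
For λ=-1: eigenvector (-7,0,3).
For λ=-3: eigenvector (5,1,-2).
For λ=2: eigenvector (15,2,-6).
General solution: C_1e^(-t)(-7,0,3) + C_2e^(-3t)(5,1,-2) + C_3e^(2t)(15,2,-6).

u(t) = -7C_1e^(-t) + 5C_2e^(-3t) + 15C_3e^(2t), v(t) = C_2e^(-3t) + 2C_3e^(2t), w(t) = 3C_1e^(-t) - 2C_2e^(-3t) - 6C_3e^(2t)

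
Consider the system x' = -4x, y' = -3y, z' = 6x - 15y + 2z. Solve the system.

Coefficient matrix A = [[-4, 0, 0], [0, -3, 0], [6, -15, 2]].
det(A - λI) = 0 gives eigenvalues λ = -4, -3, 2.
For λ=-4: eigenvector (1,0,-1).
For λ=-3: eigenvector (0,1,3).
For λ=2: eigenvector (0,0,1).
General solution: C_1e^(-4t)(1,0,-1) + C_2e^(-3t)(0,1,3) + C_3e^(2t)(0,0,1).

x(t) = C_1e^(-4t), y(t) = C_2e^(-3t), z(t) = -C_1e^(-4t) + 3C_2e^(-3t) + C_3e^(2t)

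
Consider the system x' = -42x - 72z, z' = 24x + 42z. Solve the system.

x(t) = -3K_1e^(6t) - 2K_2e^(-6t), z(t) = 2K_1e^(6t) + K_2e^(-6t)

Coefficient matrix A = [[-42, -72], [24, 42]].
Characteristic polynomial det(A - λI) = λ^2 - 36 = 0.
Eigenvalues λ = 6, -6.
For λ=6: (A-λI) row 1 is [-48, -72], so an eigenvector is (-3, 2).
For λ=-6: (A-λI) row 1 is [-36, -72], so an eigenvector is (-2, 1).
General solution: K_1e^(6t)(-3,2) + K_2e^(-6t)(-2,1).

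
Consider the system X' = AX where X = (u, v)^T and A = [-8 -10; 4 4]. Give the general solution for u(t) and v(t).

Coefficient matrix A = [[-8, -10], [4, 4]].
Characteristic polynomial det(A - λI) = λ^2 + 4λ + 8 = 0.
Eigenvalues λ = -2 ± 2i (complex conjugate pair).
For λ=-2+2i: an eigenvector is (1,-1) - i(2,-1) = (1 - 2i, -1 + i).
A real fundamental pair from Re and Im of e^((-2+2i)t)v: X_1 = e^(-2t)(cos(2t)·(1,-1) + sin(2t)·(2,-1)), X_2 = e^(-2t)(sin(2t)·(1,-1) - cos(2t)·(2,-1)).
General solution: C_1X_1 + C_2X_2.

u(t) = 2C_1e^(-2t)sin(2t) + C_1e^(-2t)cos(2t) + C_2e^(-2t)sin(2t) - 2C_2e^(-2t)cos(2t), v(t) = -C_1e^(-2t)sin(2t) - C_1e^(-2t)cos(2t) - C_2e^(-2t)sin(2t) + C_2e^(-2t)cos(2t)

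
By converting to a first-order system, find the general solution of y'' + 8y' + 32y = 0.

Let x_1 = y, x_2 = y'. Then x_1' = x_2 and x_2' = -32x_1 - 8x_2.
A = [[0,1],[-32,-8]]; det(A-λI) = λ^2 + 8λ + 32.
Eigenvalues λ = -4 ± 4i.

y(t) = C_1e^(-4t)cos(4t) + C_2e^(-4t)sin(4t)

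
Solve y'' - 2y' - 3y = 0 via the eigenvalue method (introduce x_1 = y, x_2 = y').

Let x_1 = y, x_2 = y'. Then x_1' = x_2 and x_2' = 3x_1 + 2x_2.
A = [[0,1],[3,2]]; det(A-λI) = λ^2 - 2λ - 3.
Eigenvalues λ = 3, -1 with eigenvectors (1,3), (1,-1).

y(t) = C_1e^(3t) + C_2e^(-t)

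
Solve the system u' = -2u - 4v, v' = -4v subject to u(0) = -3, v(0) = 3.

Coefficient matrix A = [[-2, -4], [0, -4]].
Characteristic polynomial det(A - λI) = λ^2 + 6λ + 8 = 0.
Eigenvalues λ = -2, -4.
For λ=-2: (A-λI) row 1 is [0, -4], so an eigenvector is (-1, 0).
For λ=-4: (A-λI) row 1 is [2, -4], so an eigenvector is (2, 1).
General solution: K_1e^(-2t)(-1,0) + K_2e^(-4t)(2,1).
Applying u(0)=-3, v(0)=3 gives K_1=9, K_2=3.

u(t) = -9e^(-2t) + 6e^(-4t), v(t) = 3e^(-4t)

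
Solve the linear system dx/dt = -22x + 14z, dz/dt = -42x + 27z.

Coefficient matrix A = [[-22, 14], [-42, 27]].
Characteristic polynomial det(A - λI) = λ^2 - 5λ - 6 = 0.
Eigenvalues λ = 6, -1.
For λ=6: (A-λI) row 1 is [-28, 14], so an eigenvector is (-1, -2).
For λ=-1: (A-λI) row 1 is [-21, 14], so an eigenvector is (2, 3).
General solution: C_1e^(6t)(-1,-2) + C_2e^(-t)(2,3).

x(t) = -C_1e^(6t) + 2C_2e^(-t), z(t) = -2C_1e^(6t) + 3C_2e^(-t)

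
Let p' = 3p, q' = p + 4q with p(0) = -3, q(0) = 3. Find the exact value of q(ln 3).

81

A = [[3,0],[1,4]]; eigenvalues λ = 4, 3.
Eigenvectors: (0,1) for λ=4, (-1,1) for λ=3.
From the initial condition, c_1 = 0, c_2 = 3.
q(ln 3) = (0)(3^4)(1) + (3)(3^3)(1) = 81.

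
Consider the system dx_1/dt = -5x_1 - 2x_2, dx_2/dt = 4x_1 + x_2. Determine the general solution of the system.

Coefficient matrix A = [[-5, -2], [4, 1]].
Characteristic polynomial det(A - λI) = λ^2 + 4λ + 3 = 0.
Eigenvalues λ = -1, -3.
For λ=-1: (A-λI) row 1 is [-4, -2], so an eigenvector is (1, -2).
For λ=-3: (A-λI) row 1 is [-2, -2], so an eigenvector is (-1, 1).
General solution: C_1e^(-t)(1,-2) + C_2e^(-3t)(-1,1).

x_1(t) = C_1e^(-t) - C_2e^(-3t), x_2(t) = -2C_1e^(-t) + C_2e^(-3t)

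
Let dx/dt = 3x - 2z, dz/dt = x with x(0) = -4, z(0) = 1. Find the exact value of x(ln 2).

-28

A = [[3,-2],[1,0]]; eigenvalues λ = 1, 2.
Eigenvectors: (-1,-1) for λ=1, (2,1) for λ=2.
From the initial condition, c_1 = -6, c_2 = -5.
x(ln 2) = (-6)(2^1)(-1) + (-5)(2^2)(2) = -28.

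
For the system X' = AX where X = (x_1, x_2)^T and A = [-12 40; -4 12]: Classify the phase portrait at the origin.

A = [[-12,40],[-4,12]]; det(A-λI) = λ^2 + 16.
λ = 0 ± 4i: zero real part.

center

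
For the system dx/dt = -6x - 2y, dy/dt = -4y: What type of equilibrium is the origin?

A = [[-6,-2],[0,-4]]; det(A-λI) = λ^2 + 10λ + 24.
λ = -4, -6: both negative.

stable node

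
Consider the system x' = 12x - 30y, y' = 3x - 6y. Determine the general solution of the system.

x(t) = K_1e^(3t)sin(3t) - 3K_1e^(3t)cos(3t) - 3K_2e^(3t)sin(3t) - K_2e^(3t)cos(3t), y(t) = -K_1e^(3t)cos(3t) - K_2e^(3t)sin(3t)

Coefficient matrix A = [[12, -30], [3, -6]].
Characteristic polynomial det(A - λI) = λ^2 - 6λ + 18 = 0.
Eigenvalues λ = 3 ± 3i (complex conjugate pair).
For λ=3+3i: an eigenvector is (-3,-1) - i(1,0) = (-3 - i, -1).
A real fundamental pair from Re and Im of e^((3+3i)t)v: X_1 = e^(3t)(cos(3t)·(-3,-1) + sin(3t)·(1,0)), X_2 = e^(3t)(sin(3t)·(-3,-1) - cos(3t)·(1,0)).
General solution: K_1X_1 + K_2X_2.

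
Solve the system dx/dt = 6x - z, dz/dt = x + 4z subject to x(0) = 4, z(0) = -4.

Coefficient matrix A = [[6, -1], [1, 4]].
Characteristic polynomial det(A - λI) = λ^2 - 10λ + 25 = 0.
Single eigenvalue λ = 5 with algebraic multiplicity 2.
Eigenvector v = (-1,-1); generalized eigenvector w with (A-λI)w=v is (-2,-1).
General solution: e^(5t)[C_1·v + C_2·(t·v + w)].
Applying x(0)=4, z(0)=-4 gives C_1=12, C_2=-8.

x(t) = 8te^(5t) + 4e^(5t), z(t) = 8te^(5t) - 4e^(5t)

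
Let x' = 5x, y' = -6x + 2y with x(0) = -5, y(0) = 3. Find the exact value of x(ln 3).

A = [[5,0],[-6,2]]; eigenvalues λ = 2, 5.
Eigenvectors: (0,-1) for λ=2, (-1,2) for λ=5.
From the initial condition, c_1 = 7, c_2 = 5.
x(ln 3) = (7)(3^2)(0) + (5)(3^5)(-1) = -1215.

-1215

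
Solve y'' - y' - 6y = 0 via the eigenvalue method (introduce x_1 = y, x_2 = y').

Let x_1 = y, x_2 = y'. Then x_1' = x_2 and x_2' = 6x_1 + x_2.
A = [[0,1],[6,1]]; det(A-λI) = λ^2 - λ - 6.
Eigenvalues λ = 3, -2 with eigenvectors (1,3), (1,-2).

y(t) = c_1e^(3t) + c_2e^(-2t)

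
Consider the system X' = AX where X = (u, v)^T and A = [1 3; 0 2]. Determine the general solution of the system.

Coefficient matrix A = [[1, 3], [0, 2]].
Characteristic polynomial det(A - λI) = λ^2 - 3λ + 2 = 0.
Eigenvalues λ = 1, 2.
For λ=1: (A-λI) row 1 is [0, 3], so an eigenvector is (-1, 0).
For λ=2: (A-λI) row 1 is [-1, 3], so an eigenvector is (3, 1).
General solution: c_1e^(t)(-1,0) + c_2e^(2t)(3,1).

u(t) = -c_1e^(t) + 3c_2e^(2t), v(t) = c_2e^(2t)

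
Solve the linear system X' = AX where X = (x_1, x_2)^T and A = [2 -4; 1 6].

Coefficient matrix A = [[2, -4], [1, 6]].
Characteristic polynomial det(A - λI) = λ^2 - 8λ + 16 = 0.
Single eigenvalue λ = 4 with algebraic multiplicity 2.
Eigenvector v = (2,-1); generalized eigenvector w with (A-λI)w=v is (-1,0).
General solution: e^(4t)[K_1·v + K_2·(t·v + w)].

x_1(t) = 2K_1e^(4t) + 2K_2te^(4t) - K_2e^(4t), x_2(t) = -K_1e^(4t) - K_2te^(4t)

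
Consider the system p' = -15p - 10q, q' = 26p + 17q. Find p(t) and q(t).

Coefficient matrix A = [[-15, -10], [26, 17]].
Characteristic polynomial det(A - λI) = λ^2 - 2λ + 5 = 0.
Eigenvalues λ = 1 ± 2i (complex conjugate pair).
For λ=1+2i: an eigenvector is (-1,2) - i(-2,3) = (-1 + 2i, 2 - 3i).
A real fundamental pair from Re and Im of e^((1+2i)t)v: X_1 = e^(t)(cos(2t)·(-1,2) + sin(2t)·(-2,3)), X_2 = e^(t)(sin(2t)·(-1,2) - cos(2t)·(-2,3)).
General solution: C_1X_1 + C_2X_2.

p(t) = -2C_1e^(t)sin(2t) - C_1e^(t)cos(2t) - C_2e^(t)sin(2t) + 2C_2e^(t)cos(2t), q(t) = 3C_1e^(t)sin(2t) + 2C_1e^(t)cos(2t) + 2C_2e^(t)sin(2t) - 3C_2e^(t)cos(2t)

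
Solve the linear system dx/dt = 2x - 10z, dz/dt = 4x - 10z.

Coefficient matrix A = [[2, -10], [4, -10]].
Characteristic polynomial det(A - λI) = λ^2 + 8λ + 20 = 0.
Eigenvalues λ = -4 ± 2i (complex conjugate pair).
For λ=-4+2i: an eigenvector is (1,1) - i(-2,-1) = (1 + 2i, 1 + i).
A real fundamental pair from Re and Im of e^((-4+2i)t)v: X_1 = e^(-4t)(cos(2t)·(1,1) + sin(2t)·(-2,-1)), X_2 = e^(-4t)(sin(2t)·(1,1) - cos(2t)·(-2,-1)).
General solution: C_1X_1 + C_2X_2.

x(t) = -2C_1e^(-4t)sin(2t) + C_1e^(-4t)cos(2t) + C_2e^(-4t)sin(2t) + 2C_2e^(-4t)cos(2t), z(t) = -C_1e^(-4t)sin(2t) + C_1e^(-4t)cos(2t) + C_2e^(-4t)sin(2t) + C_2e^(-4t)cos(2t)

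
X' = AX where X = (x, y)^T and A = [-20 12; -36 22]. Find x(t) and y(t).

Coefficient matrix A = [[-20, 12], [-36, 22]].
Characteristic polynomial det(A - λI) = λ^2 - 2λ - 8 = 0.
Eigenvalues λ = 4, -2.
For λ=4: (A-λI) row 1 is [-24, 12], so an eigenvector is (1, 2).
For λ=-2: (A-λI) row 1 is [-18, 12], so an eigenvector is (2, 3).
General solution: C_1e^(4t)(1,2) + C_2e^(-2t)(2,3).

x(t) = C_1e^(4t) + 2C_2e^(-2t), y(t) = 2C_1e^(4t) + 3C_2e^(-2t)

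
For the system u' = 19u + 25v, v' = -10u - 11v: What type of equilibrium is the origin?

A = [[19,25],[-10,-11]]; det(A-λI) = λ^2 - 8λ + 41.
λ = 4 ± 5i: positive real part.

unstable spiral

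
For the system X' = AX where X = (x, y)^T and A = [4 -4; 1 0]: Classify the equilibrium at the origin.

unstable improper node

A = [[4,-4],[1,0]]; det(A-λI) = λ^2 - 4λ + 4.
repeated λ = 2 with a single eigenvector.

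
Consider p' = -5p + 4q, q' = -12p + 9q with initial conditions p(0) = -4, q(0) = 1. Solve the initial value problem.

p(t) = 14e^(3t) - 18e^(t), q(t) = 28e^(3t) - 27e^(t)

Coefficient matrix A = [[-5, 4], [-12, 9]].
Characteristic polynomial det(A - λI) = λ^2 - 4λ + 3 = 0.
Eigenvalues λ = 1, 3.
For λ=1: (A-λI) row 1 is [-6, 4], so an eigenvector is (-2, -3).
For λ=3: (A-λI) row 1 is [-8, 4], so an eigenvector is (1, 2).
General solution: C_1e^(t)(-2,-3) + C_2e^(3t)(1,2).
Applying p(0)=-4, q(0)=1 gives C_1=9, C_2=14.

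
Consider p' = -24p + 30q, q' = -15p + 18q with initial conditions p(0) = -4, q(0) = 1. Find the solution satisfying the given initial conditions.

p(t) = 38e^(-3t)sin(3t) - 4e^(-3t)cos(3t), q(t) = 27e^(-3t)sin(3t) + e^(-3t)cos(3t)

Coefficient matrix A = [[-24, 30], [-15, 18]].
Characteristic polynomial det(A - λI) = λ^2 + 6λ + 18 = 0.
Eigenvalues λ = -3 ± 3i (complex conjugate pair).
For λ=-3+3i: an eigenvector is (3,2) - i(-1,-1) = (3 + i, 2 + i).
A real fundamental pair from Re and Im of e^((-3+3i)t)v: X_1 = e^(-3t)(cos(3t)·(3,2) + sin(3t)·(-1,-1)), X_2 = e^(-3t)(sin(3t)·(3,2) - cos(3t)·(-1,-1)).
General solution: C_1X_1 + C_2X_2.
Applying p(0)=-4, q(0)=1 gives C_1=-5, C_2=11.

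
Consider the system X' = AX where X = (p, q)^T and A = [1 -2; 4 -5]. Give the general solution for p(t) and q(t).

Coefficient matrix A = [[1, -2], [4, -5]].
Characteristic polynomial det(A - λI) = λ^2 + 4λ + 3 = 0.
Eigenvalues λ = -3, -1.
For λ=-3: (A-λI) row 1 is [4, -2], so an eigenvector is (1, 2).
For λ=-1: (A-λI) row 1 is [2, -2], so an eigenvector is (1, 1).
General solution: c_1e^(-3t)(1,2) + c_2e^(-t)(1,1).

p(t) = c_1e^(-3t) + c_2e^(-t), q(t) = 2c_1e^(-3t) + c_2e^(-t)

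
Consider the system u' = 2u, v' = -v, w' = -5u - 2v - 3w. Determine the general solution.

u(t) = C_3e^(2t), v(t) = C_2e^(-t), w(t) = C_1e^(-3t) - C_2e^(-t) - C_3e^(2t)

Coefficient matrix A = [[2, 0, 0], [0, -1, 0], [-5, -2, -3]].
det(A - λI) = 0 gives eigenvalues λ = -3, -1, 2.
For λ=-3: eigenvector (0,0,1).
For λ=-1: eigenvector (0,1,-1).
For λ=2: eigenvector (1,0,-1).
General solution: C_1e^(-3t)(0,0,1) + C_2e^(-t)(0,1,-1) + C_3e^(2t)(1,0,-1).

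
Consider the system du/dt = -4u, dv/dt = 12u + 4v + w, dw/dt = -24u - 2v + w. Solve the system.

Coefficient matrix A = [[-4, 0, 0], [12, 4, 1], [-24, -2, 1]].
det(A - λI) = 0 gives eigenvalues λ = 2, -4, 3.
For λ=2: eigenvector (0,-1,2).
For λ=-4: eigenvector (1,-2,4).
For λ=3: eigenvector (0,-1,1).
General solution: C_1e^(2t)(0,-1,2) + C_2e^(-4t)(1,-2,4) + C_3e^(3t)(0,-1,1).

u(t) = C_2e^(-4t), v(t) = -C_1e^(2t) - 2C_2e^(-4t) - C_3e^(3t), w(t) = 2C_1e^(2t) + 4C_2e^(-4t) + C_3e^(3t)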